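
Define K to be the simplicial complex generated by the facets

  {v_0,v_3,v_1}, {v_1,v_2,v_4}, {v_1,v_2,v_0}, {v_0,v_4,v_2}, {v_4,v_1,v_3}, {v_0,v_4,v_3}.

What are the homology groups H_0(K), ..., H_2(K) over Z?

Take the total order v_0 < v_1 < v_2 < v_3 < v_4 on the vertex set. Then K (dimension 2) consists of the simplices:

  0-simplices (5): [v_0], [v_1], [v_2], [v_3], [v_4]
  1-simplices (9): [v_0,v_1], [v_0,v_2], [v_0,v_3], [v_0,v_4], [v_1,v_2], [v_1,v_3], [v_1,v_4], [v_2,v_4], [v_3,v_4]
  2-simplices (6): [v_0,v_1,v_2], [v_0,v_1,v_3], [v_0,v_2,v_4], [v_0,v_3,v_4], [v_1,v_2,v_4], [v_1,v_3,v_4]

giving chain groups C_0 ≅ Z^5, C_1 ≅ Z^9, C_2 ≅ Z^6.

Boundary ∂_1: C_1 → C_0 sends each edge [p,q] (with p < q) to q − p.
This gives a 5×9 integer matrix of rank 4; reducing to Smith normal form yields diagonal entries (1,1,1,1).

The boundary map ∂_2: C_2 → C_1 maps a triangle to the signed sum of its edges. For instance
  ∂[v_0,v_2,v_4] = [v_2,v_4] − [v_0,v_4] + [v_0,v_2],
  ∂[v_0,v_3,v_4] = [v_3,v_4] − [v_0,v_4] + [v_0,v_3].
This gives a 9×6 integer matrix of rank 5; reducing to Smith normal form yields diagonal entries (1,1,1,1,1).

Computing H_k = (kernel of ∂_k) / (image of ∂_{k+1}):

  H_0: rank C_0 − rank ∂_1 = 5 − 4 = 1, and the invariant factors of ∂_1 are all 1, so H_0 ≅ Z.
  H_1: rank ker ∂_1 − rank ∂_2 = (9 − 4) − 5 = 0, and the invariant factors of ∂_2 are all 1, so H_1 ≅ 0.
  H_2: rank ker ∂_2 − rank ∂_3 = (6 − 5) − 0 = 1, and there is no ∂_3, so H_2 ≅ Z.

As a check, the Euler characteristic is 5 − 9 + 6 = 2, which agrees with 1 − 0 + 1 = 2.

H_0 = Z,  H_1 = 0,  H_2 = Z.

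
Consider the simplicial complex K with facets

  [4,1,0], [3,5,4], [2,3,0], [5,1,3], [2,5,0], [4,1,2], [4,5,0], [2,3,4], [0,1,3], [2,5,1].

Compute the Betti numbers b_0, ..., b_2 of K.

b_0 = 1, b_1 = 0, b_2 = 0.

Order the vertices as 0 < 1 < 2 < 3 < 4 < 5. Listing each simplex with vertices in this order, K has dimension 2 with simplices:

  0-simplices (6): [0], [1], [2], [3], [4], [5]
  1-simplices (15): [0,1], [0,2], [0,3], [0,4], [0,5], [1,2], [1,3], [1,4], [1,5], [2,3], [2,4], [2,5], [3,4], [3,5], [4,5]
  2-simplices (10): [0,1,3], [0,1,4], [0,2,3], [0,2,5], [0,4,5], [1,2,4], [1,2,5], [1,3,5], [2,3,4], [3,4,5]

giving chain groups C_0 ≅ Z^6, C_1 ≅ Z^15, C_2 ≅ Z^10.

∂_1: C_1 → C_0 is given by ∂[p,q] = [q] − [p].
The resulting 6×15 matrix has rank 5, and its Smith normal form has invariant factors (1,1,1,1,1).

∂_2: C_2 → C_1 acts by ∂[p,q,r] = [q,r] − [p,r] + [p,q]. For instance
  ∂[0,2,3] = [2,3] − [0,3] + [0,2],
  ∂[0,1,4] = [1,4] − [0,4] + [0,1].
The resulting 15×10 matrix has rank 10, and its Smith normal form has invariant factors (1,1,1,1,1,1,1,1,1,2).

From H_k ≅ ker(∂_k) / im(∂_{k+1}) we obtain:

  H_0: rank C_0 − rank ∂_1 = 6 − 5 = 1, and the invariant factors of ∂_1 are all 1, so H_0 ≅ Z.
  H_1: rank ker ∂_1 − rank ∂_2 = (15 − 5) − 10 = 0, and ∂_2 has invariant factor 2 > 1, so H_1 ≅ Z_2.
  H_2: rank ker ∂_2 − rank ∂_3 = (10 − 10) − 0 = 0, and there is no ∂_3, so H_2 ≅ 0.

(K is a triangulation of the real projective plane RP^2.)

Hence the Betti numbers are b_0 = 1, b_1 = 0, b_2 = 0.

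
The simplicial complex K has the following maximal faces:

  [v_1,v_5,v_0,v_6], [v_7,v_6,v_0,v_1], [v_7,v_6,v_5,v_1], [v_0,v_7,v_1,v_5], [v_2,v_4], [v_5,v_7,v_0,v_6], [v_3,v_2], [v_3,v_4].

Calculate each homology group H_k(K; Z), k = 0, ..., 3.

H_0 = Z^2,  H_1 = Z,  H_2 = 0,  H_3 = Z.

Order the vertices as v_0 < v_1 < v_2 < v_3 < v_4 < v_5 < v_6 < v_7. Listing each simplex with vertices in this order, K has dimension 3 with simplices:

  0-simplices (8): [v_0], [v_1], [v_2], [v_3], [v_4], [v_5], [v_6], [v_7]
  1-simplices (13): [v_0,v_1], [v_0,v_5], [v_0,v_6], [v_0,v_7], [v_1,v_5], [v_1,v_6], [v_1,v_7], [v_2,v_3], [v_2,v_4], [v_3,v_4], [v_5,v_6], [v_5,v_7], [v_6,v_7]
  2-simplices (10): [v_0,v_1,v_5], [v_0,v_1,v_6], [v_0,v_1,v_7], [v_0,v_5,v_6], [v_0,v_5,v_7], [v_0,v_6,v_7], [v_1,v_5,v_6], [v_1,v_5,v_7], [v_1,v_6,v_7], [v_5,v_6,v_7]
  3-simplices (5): [v_0,v_1,v_5,v_6], [v_0,v_1,v_5,v_7], [v_0,v_1,v_6,v_7], [v_0,v_5,v_6,v_7], [v_1,v_5,v_6,v_7]

giving chain groups C_0 ≅ Z^8, C_1 ≅ Z^13, C_2 ≅ Z^10, C_3 ≅ Z^5.

The boundary map ∂_1: C_1 → C_0 maps an edge to its endpoints' difference, ∂[p,q] = q − p. For instance
  ∂[v_1,v_7] = [v_7] − [v_1].
As a 8×13 matrix over Z this has rank 6, with invariant factors (1,1,1,1,1,1).

Boundary ∂_2: C_2 → C_1 sends each 2-simplex [p,q,r] to [q,r] − [p,r] + [p,q]. For instance
  ∂[v_0,v_5,v_7] = [v_5,v_7] − [v_0,v_7] + [v_0,v_5],
  ∂[v_0,v_6,v_7] = [v_6,v_7] − [v_0,v_7] + [v_0,v_6].
This gives a 13×10 integer matrix of rank 6; reducing to Smith normal form yields diagonal entries (1,1,1,1,1,1).

The boundary map ∂_3: C_3 → C_2 sends each 3-simplex σ to the alternating sum Σ_i (−1)^i (σ with its i-th vertex removed). For instance
  ∂[v_0,v_1,v_5,v_7] = [v_1,v_5,v_7] − [v_0,v_5,v_7] + [v_0,v_1,v_7] − [v_0,v_1,v_5],
  ∂[v_0,v_1,v_6,v_7] = [v_1,v_6,v_7] − [v_0,v_6,v_7] + [v_0,v_1,v_7] − [v_0,v_1,v_6].
The 10×5 boundary matrix has rank 4 and Smith normal form diag(1,1,1,1).

Computing H_k = (kernel of ∂_k) / (image of ∂_{k+1}):

  H_0: rank C_0 − rank ∂_1 = 8 − 6 = 2, and the invariant factors of ∂_1 are all 1, so H_0 = Z^2.
  H_1: rank ker ∂_1 − rank ∂_2 = (13 − 6) − 6 = 1, and the invariant factors of ∂_2 are all 1, so H_1 = Z.
  H_2: rank ker ∂_2 − rank ∂_3 = (10 − 6) − 4 = 0, and the invariant factors of ∂_3 are all 1, so H_2 = 0.
  H_3: rank ker ∂_3 − rank ∂_4 = (5 − 4) − 0 = 1, and there is no ∂_4, so H_3 = Z.

As a check, the Euler characteristic is 8 − 13 + 10 − 5 = 0, which agrees with 2 − 1 + 0 − 1 = 0.
(K is a triangulation of the disjoint union of the 3-sphere S^3 and the circle S^1.)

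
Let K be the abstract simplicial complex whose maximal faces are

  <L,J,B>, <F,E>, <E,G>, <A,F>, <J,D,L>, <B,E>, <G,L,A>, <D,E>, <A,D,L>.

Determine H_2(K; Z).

H_2 = 0.

Fix the vertex order A < B < D < E < F < G < J < L and write every simplex with vertices in increasing order. Then dim K = 2 and the simplices of K are:

  0-simplices (8): A, B, D, E, F, G, J, L
  1-simplices (14): AD, AF, AG, AL, BE, BJ, BL, DE, DJ, DL, EF, EG, GL, JL
  2-simplices (4): ADL, AGL, BJL, DJL

giving chain groups C_0 ≅ Z^8, C_1 ≅ Z^14, C_2 ≅ Z^4.

The boundary map ∂_1: C_1 → C_0 maps an edge to its endpoints' difference, ∂[p,q] = q − p.
This gives a 8×14 integer matrix of rank 7; reducing to Smith normal form yields diagonal entries (1,1,1,1,1,1,1).

∂_2: C_2 → C_1 maps a triangle to the signed sum of its edges. For instance
  ∂AGL = GL − AL + AG,
  ∂DJL = JL − DL + DJ.
As a 14×4 matrix over Z this has rank 4, with invariant factors (1,1,1,1).

Reading off H_k = ker ∂_k / im ∂_{k+1}:

  H_2: rank ker ∂_2 − rank ∂_3 = (4 − 4) − 0 = 0, and there is no ∂_3, so H_2 = 0.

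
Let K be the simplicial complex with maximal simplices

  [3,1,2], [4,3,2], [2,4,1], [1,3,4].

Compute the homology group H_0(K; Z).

Order the vertices as 1 < 2 < 3 < 4. Listing each simplex with vertices in this order, K has dimension 2 with simplices:

  0-simplices (4): [1], [2], [3], [4]
  1-simplices (6): [1,2], [1,3], [1,4], [2,3], [2,4], [3,4]
  2-simplices (4): [1,2,3], [1,2,4], [1,3,4], [2,3,4]

so the chain groups are C_0 ≅ Z^4, C_1 ≅ Z^6, C_2 ≅ Z^4.

The boundary map ∂_1: C_1 → C_0 maps an edge to its endpoints' difference, ∂[p,q] = q − p.
As a 4×6 matrix over Z this has rank 3, with invariant factors (1,1,1).

∂_2: C_2 → C_1 maps a triangle to the signed sum of its edges. For instance
  ∂[1,2,4] = [2,4] − [1,4] + [1,2],
  ∂[2,3,4] = [3,4] − [2,4] + [2,3].
This gives a 6×4 integer matrix of rank 3; reducing to Smith normal form yields diagonal entries (1,1,1).

From H_k ≅ ker(∂_k) / im(∂_{k+1}) we obtain:

  H_0: rank C_0 − rank ∂_1 = 4 − 3 = 1, and the invariant factors of ∂_1 are all 1, so H_0 = Z.

H_0 = Z.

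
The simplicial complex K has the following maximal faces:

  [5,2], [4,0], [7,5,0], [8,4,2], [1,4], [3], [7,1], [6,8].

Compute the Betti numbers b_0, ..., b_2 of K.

b_0 = 2, b_1 = 2, b_2 = 0.

We work with the vertex ordering 0 < 1 < 2 < 3 < 4 < 5 < 6 < 7 < 8. The simplices of K, each written with vertices in increasing order, are:

  0-simplices (9): [0], [1], [2], [3], [4], [5], [6], [7], [8]
  1-simplices (11): [0,4], [0,5], [0,7], [1,4], [1,7], [2,4], [2,5], [2,8], [4,8], [5,7], [6,8]
  2-simplices (2): [0,5,7], [2,4,8]

giving chain groups C_0 ≅ Z^9, C_1 ≅ Z^11, C_2 ≅ Z^2.

∂_1: C_1 → C_0 maps an edge to its endpoints' difference, ∂[p,q] = q − p. For instance
  ∂[4,8] = [8] − [4].
The resulting 9×11 matrix has rank 7, and its Smith normal form has invariant factors (1,1,1,1,1,1,1).

The boundary map ∂_2: C_2 → C_1 acts by ∂[p,q,r] = [q,r] − [p,r] + [p,q]. For instance
  ∂[2,4,8] = [4,8] − [2,8] + [2,4],
  ∂[0,5,7] = [5,7] − [0,7] + [0,5].
The 11×2 boundary matrix has rank 2 and Smith normal form diag(1,1).

Now H_k = ker ∂_k / im ∂_{k+1}, so:

  H_0: rank C_0 − rank ∂_1 = 9 − 7 = 2, and the invariant factors of ∂_1 are all 1, so H_0 ≅ Z^2.
  H_1: rank ker ∂_1 − rank ∂_2 = (11 − 7) − 2 = 2, and the invariant factors of ∂_2 are all 1, so H_1 ≅ Z^2.
  H_2: rank ker ∂_2 − rank ∂_3 = (2 − 2) − 0 = 0, and there is no ∂_3, so H_2 ≅ 0.

Hence the Betti numbers are b_0 = 2, b_1 = 2, b_2 = 0.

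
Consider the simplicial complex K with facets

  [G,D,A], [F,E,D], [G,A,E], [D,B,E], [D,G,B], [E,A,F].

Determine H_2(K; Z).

Take the total order A < B < D < E < F < G on the vertex set. Then K (dimension 2) consists of the simplices:

  0-simplices (6): A, B, D, E, F, G
  1-simplices (12): AD, AE, AF, AG, BD, BE, BG, DE, DF, DG, EF, EG
  2-simplices (6): ADG, AEF, AEG, BDE, BDG, DEF

Hence C_0 ≅ Z^6, C_1 ≅ Z^12, C_2 ≅ Z^6.

Boundary ∂_1: C_1 → C_0 sends each edge [p,q] (with p < q) to q − p. For instance
  ∂EF = F − E.
The 6×12 boundary matrix has rank 5 and Smith normal form diag(1,1,1,1,1).

∂_2: C_2 → C_1 acts by ∂[p,q,r] = [q,r] − [p,r] + [p,q]. For instance
  ∂AEF = EF − AF + AE,
  ∂ADG = DG − AG + AD.
The resulting 12×6 matrix has rank 6, and its Smith normal form has invariant factors (1,1,1,1,1,1).

From H_k ≅ ker(∂_k) / im(∂_{k+1}) we obtain:

  H_2: rank ker ∂_2 − rank ∂_3 = (6 − 6) − 0 = 0, and there is no ∂_3, so H_2 ≅ 0.

(K is a triangulation of the cylinder S^1 x I.)

H_2 = 0.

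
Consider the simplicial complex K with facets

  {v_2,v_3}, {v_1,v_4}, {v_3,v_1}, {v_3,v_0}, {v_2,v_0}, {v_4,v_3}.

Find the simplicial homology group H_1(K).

H_1 = Z^2.

Order the vertices as v_0 < v_1 < v_2 < v_3 < v_4. Listing each simplex with vertices in this order, K has dimension 1 with simplices:

  0-simplices (5): [v_0], [v_1], [v_2], [v_3], [v_4]
  1-simplices (6): [v_0,v_2], [v_0,v_3], [v_1,v_3], [v_1,v_4], [v_2,v_3], [v_3,v_4]

Hence C_0 ≅ Z^5, C_1 ≅ Z^6.

∂_1: C_1 → C_0 sends each edge [p,q] (with p < q) to q − p. For instance
  ∂[v_0,v_2] = [v_2] − [v_0].
This gives a 5×6 integer matrix of rank 4; reducing to Smith normal form yields diagonal entries (1,1,1,1).

Reading off H_k = ker ∂_k / im ∂_{k+1}:

  H_1: rank ker ∂_1 − rank ∂_2 = (6 − 4) − 0 = 2, and there is no ∂_2, so H_1 = Z^2.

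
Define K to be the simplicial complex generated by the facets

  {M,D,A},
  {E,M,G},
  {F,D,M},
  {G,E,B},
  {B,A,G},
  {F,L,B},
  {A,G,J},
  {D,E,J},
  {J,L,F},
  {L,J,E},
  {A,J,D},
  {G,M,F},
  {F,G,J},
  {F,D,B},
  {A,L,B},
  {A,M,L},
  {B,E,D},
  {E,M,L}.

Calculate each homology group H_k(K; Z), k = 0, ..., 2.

We work with the vertex ordering A < B < D < E < F < G < J < L < M. The simplices of K, each written with vertices in increasing order, are:

  0-simplices (9): A, B, D, E, F, G, J, L, M
  1-simplices (27): AB, AD, AG, AJ, AL, AM, BD, BE, BF, BG, BL, DE, DF, DJ, DM, EG, EJ, EL, EM, FG, FJ, FL, FM, GJ, GM, JL, LM
  2-simplices (18): ABG, ABL, ADJ, ADM, AGJ, ALM, BDE, BDF, BEG, BFL, DEJ, DFM, EGM, EJL, ELM, FGJ, FGM, FJL

so the chain groups are C_0 ≅ Z^9, C_1 ≅ Z^27, C_2 ≅ Z^18.

The boundary map ∂_1: C_1 → C_0 is given by ∂[p,q] = [q] − [p]. For instance
  ∂DJ = J − D.
As a 9×27 matrix over Z this has rank 8, with invariant factors (1,1,1,1,1,1,1,1).

∂_2: C_2 → C_1 sends each 2-simplex [p,q,r] to [q,r] − [p,r] + [p,q]. For instance
  ∂AGJ = GJ − AJ + AG,
  ∂ALM = LM − AM + AL.
The 27×18 boundary matrix has rank 17 and Smith normal form diag(1,1,1,1,1,1,1,1,1,1,1,1,1,1,1,1,1).

Now H_k = ker ∂_k / im ∂_{k+1}, so:

  H_0: rank C_0 − rank ∂_1 = 9 − 8 = 1, and the invariant factors of ∂_1 are all 1, so H_0 ≅ Z.
  H_1: rank ker ∂_1 − rank ∂_2 = (27 − 8) − 17 = 2, and the invariant factors of ∂_2 are all 1, so H_1 ≅ Z^2.
  H_2: rank ker ∂_2 − rank ∂_3 = (18 − 17) − 0 = 1, and there is no ∂_3, so H_2 ≅ Z.

H_0 = Z,  H_1 = Z^2,  H_2 = Z.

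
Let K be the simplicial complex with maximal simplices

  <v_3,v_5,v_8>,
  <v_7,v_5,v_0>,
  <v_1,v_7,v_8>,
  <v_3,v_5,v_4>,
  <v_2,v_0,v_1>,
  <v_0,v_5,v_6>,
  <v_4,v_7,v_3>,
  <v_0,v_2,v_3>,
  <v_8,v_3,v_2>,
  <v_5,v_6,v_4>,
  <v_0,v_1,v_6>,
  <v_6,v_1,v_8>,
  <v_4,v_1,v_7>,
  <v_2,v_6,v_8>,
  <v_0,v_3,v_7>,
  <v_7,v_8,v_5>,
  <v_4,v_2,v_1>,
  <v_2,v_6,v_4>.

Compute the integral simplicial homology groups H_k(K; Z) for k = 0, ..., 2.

Fix the vertex order v_0 < v_1 < v_2 < v_3 < v_4 < v_5 < v_6 < v_7 < v_8 and write every simplex with vertices in increasing order. Then dim K = 2 and the simplices of K are:

  0-simplices (9): [v_0], [v_1], [v_2], [v_3], [v_4], [v_5], [v_6], [v_7], [v_8]
  1-simplices (27): (27 of them)
  2-simplices (18): (18 of them)

giving chain groups C_0 ≅ Z^9, C_1 ≅ Z^27, C_2 ≅ Z^18.

Boundary ∂_1: C_1 → C_0 sends each edge [p,q] (with p < q) to q − p.
This gives a 9×27 integer matrix of rank 8; reducing to Smith normal form yields diagonal entries (1,1,1,1,1,1,1,1).

Boundary ∂_2: C_2 → C_1 acts by ∂[p,q,r] = [q,r] − [p,r] + [p,q]. For instance
  ∂[v_0,v_5,v_7] = [v_5,v_7] − [v_0,v_7] + [v_0,v_5],
  ∂[v_5,v_7,v_8] = [v_7,v_8] − [v_5,v_8] + [v_5,v_7].
The resulting 27×18 matrix has rank 18, and its Smith normal form has invariant factors (1,1,1,1,1,1,1,1,1,1,1,1,1,1,1,1,1,2).

From H_k ≅ ker(∂_k) / im(∂_{k+1}) we obtain:

  H_0: rank C_0 − rank ∂_1 = 9 − 8 = 1, and the invariant factors of ∂_1 are all 1, so H_0 ≅ Z.
  H_1: rank ker ∂_1 − rank ∂_2 = (27 − 8) − 18 = 1, and ∂_2 has invariant factor 2 > 1, so H_1 ≅ Z × Z/2.
  H_2: rank ker ∂_2 − rank ∂_3 = (18 − 18) − 0 = 0, and there is no ∂_3, so H_2 ≅ 0.

H_0 = Z,  H_1 = Z × Z/2,  H_2 = 0.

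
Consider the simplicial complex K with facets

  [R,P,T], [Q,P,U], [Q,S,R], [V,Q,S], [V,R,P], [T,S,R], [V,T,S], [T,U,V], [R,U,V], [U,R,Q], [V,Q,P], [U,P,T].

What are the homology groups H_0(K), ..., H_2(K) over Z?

Fix the vertex order P < Q < R < S < T < U < V and write every simplex with vertices in increasing order. Then dim K = 2 and the simplices of K are:

  0-simplices (7): P, Q, R, S, T, U, V
  1-simplices (18): PQ, PR, PT, PU, PV, QR, QS, QU, QV, RS, RT, RU, RV, ST, SV, TU, TV, UV
  2-simplices (12): PQU, PQV, PRT, PRV, PTU, QRS, QRU, QSV, RST, RUV, STV, TUV

Hence C_0 ≅ Z^7, C_1 ≅ Z^18, C_2 ≅ Z^12.

The boundary map ∂_1: C_1 → C_0 is given by ∂[p,q] = [q] − [p].
The 7×18 boundary matrix has rank 6 and Smith normal form diag(1,1,1,1,1,1).

The boundary map ∂_2: C_2 → C_1 sends each 2-simplex [p,q,r] to [q,r] − [p,r] + [p,q]. For instance
  ∂PRV = RV − PV + PR,
  ∂PTU = TU − PU + PT.
The resulting 18×12 matrix has rank 12, and its Smith normal form has invariant factors (1,1,1,1,1,1,1,1,1,1,1,2).

From H_k ≅ ker(∂_k) / im(∂_{k+1}) we obtain:

  H_0: rank C_0 − rank ∂_1 = 7 − 6 = 1, and the invariant factors of ∂_1 are all 1, so H_0 ≅ Z.
  H_1: rank ker ∂_1 − rank ∂_2 = (18 − 6) − 12 = 0, and ∂_2 has invariant factor 2 > 1, so H_1 ≅ Z_2.
  H_2: rank ker ∂_2 − rank ∂_3 = (12 − 12) − 0 = 0, and there is no ∂_3, so H_2 ≅ 0.

H_0 ≅ Z,  H_1 ≅ Z_2,  H_2 = 0.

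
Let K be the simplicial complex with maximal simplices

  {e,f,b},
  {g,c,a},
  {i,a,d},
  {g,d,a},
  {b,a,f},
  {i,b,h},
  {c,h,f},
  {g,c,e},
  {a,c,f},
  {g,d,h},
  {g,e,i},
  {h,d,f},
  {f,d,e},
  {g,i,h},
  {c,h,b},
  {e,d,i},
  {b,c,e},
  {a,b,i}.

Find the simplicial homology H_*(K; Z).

H_0 = Z,  H_1 = Z × Z/2,  H_2 = 0.

We work with the vertex ordering a < b < c < d < e < f < g < h < i. The simplices of K, each written with vertices in increasing order, are:

  0-simplices (9): a, b, c, d, e, f, g, h, i
  1-simplices (27): ab, ac, ad, af, ag, ai, bc, be, bf, bh, bi, ce, cf, cg, ch, de, df, dg, dh, di, ef, eg, ei, fh, gh, gi, hi
  2-simplices (18): abf, abi, acf, acg, adg, adi, bce, bch, bef, bhi, ceg, cfh, def, dei, dfh, dgh, egi, ghi

giving chain groups C_0 ≅ Z^9, C_1 ≅ Z^27, C_2 ≅ Z^18.

∂_1: C_1 → C_0 sends each edge [p,q] (with p < q) to q − p. For instance
  ∂bi = i − b.
The resulting 9×27 matrix has rank 8, and its Smith normal form has invariant factors (1,1,1,1,1,1,1,1).

Boundary ∂_2: C_2 → C_1 maps a triangle to the signed sum of its edges. For instance
  ∂dei = ei − di + de,
  ∂bce = ce − be + bc.
The resulting 27×18 matrix has rank 18, and its Smith normal form has invariant factors (1,1,1,1,1,1,1,1,1,1,1,1,1,1,1,1,1,2).

Now H_k = ker ∂_k / im ∂_{k+1}, so:

  H_0: rank C_0 − rank ∂_1 = 9 − 8 = 1, and the invariant factors of ∂_1 are all 1, so H_0 = Z.
  H_1: rank ker ∂_1 − rank ∂_2 = (27 − 8) − 18 = 1, and ∂_2 has invariant factor 2 > 1, so H_1 = Z × Z/2.
  H_2: rank ker ∂_2 − rank ∂_3 = (18 − 18) − 0 = 0, and there is no ∂_3, so H_2 = 0.

As a check, the Euler characteristic is 9 − 27 + 18 = 0, which agrees with 1 − 1 + 0 = 0.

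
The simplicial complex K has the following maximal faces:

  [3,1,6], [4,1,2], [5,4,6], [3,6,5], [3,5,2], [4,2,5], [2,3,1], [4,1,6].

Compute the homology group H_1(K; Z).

K has 6 vertices, 12 edges, 8 triangles.
rank ∂_1 = 5, rank ∂_2 = 7 ⇒ b_1 = 12 − 5 − 7 = 0; all invariant factors of ∂_2 are 1 so no torsion. So H_1 = 0.

H_1 = 0.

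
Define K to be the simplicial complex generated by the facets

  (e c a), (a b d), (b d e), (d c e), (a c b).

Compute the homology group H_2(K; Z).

Order the vertices as a < b < c < d < e. Listing each simplex with vertices in this order, K has dimension 2 with simplices:

  0-simplices (5): a, b, c, d, e
  1-simplices (10): ab, ac, ad, ae, bc, bd, be, cd, ce, de
  2-simplices (5): abc, abd, ace, bde, cde

giving chain groups C_0 ≅ Z^5, C_1 ≅ Z^10, C_2 ≅ Z^5.

Boundary ∂_1: C_1 → C_0 sends each edge [p,q] (with p < q) to q − p. For instance
  ∂be = e − b.
The 5×10 boundary matrix has rank 4 and Smith normal form diag(1,1,1,1).

Boundary ∂_2: C_2 → C_1 sends each 2-simplex [p,q,r] to [q,r] − [p,r] + [p,q]. For instance
  ∂ace = ce − ae + ac,
  ∂abd = bd − ad + ab.
As a 10×5 matrix over Z this has rank 5, with invariant factors (1,1,1,1,1).

From H_k ≅ ker(∂_k) / im(∂_{k+1}) we obtain:

  H_2: rank ker ∂_2 − rank ∂_3 = (5 − 5) − 0 = 0, and there is no ∂_3, so H_2 ≅ 0.

(K is a triangulation of the Möbius band.)

H_2 = 0.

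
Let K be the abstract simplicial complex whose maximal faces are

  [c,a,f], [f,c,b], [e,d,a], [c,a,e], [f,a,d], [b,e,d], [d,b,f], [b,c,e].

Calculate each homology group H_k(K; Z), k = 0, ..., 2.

H_0 = Z,  H_1 = 0,  H_2 = Z.

We work with the vertex ordering a < b < c < d < e < f. The simplices of K, each written with vertices in increasing order, are:

  0-simplices (6): a, b, c, d, e, f
  1-simplices (12): ac, ad, ae, af, bc, bd, be, bf, ce, cf, de, df
  2-simplices (8): ace, acf, ade, adf, bce, bcf, bde, bdf

so the chain groups are C_0 ≅ Z^6, C_1 ≅ Z^12, C_2 ≅ Z^8.

∂_1: C_1 → C_0 maps an edge to its endpoints' difference, ∂[p,q] = q − p. For instance
  ∂ae = e − a.
The 6×12 boundary matrix has rank 5 and Smith normal form diag(1,1,1,1,1).

The boundary map ∂_2: C_2 → C_1 sends each 2-simplex [p,q,r] to [q,r] − [p,r] + [p,q]. For instance
  ∂bde = de − be + bd,
  ∂ace = ce − ae + ac.
This gives a 12×8 integer matrix of rank 7; reducing to Smith normal form yields diagonal entries (1,1,1,1,1,1,1).

Computing H_k = (kernel of ∂_k) / (image of ∂_{k+1}):

  H_0: rank C_0 − rank ∂_1 = 6 − 5 = 1, and the invariant factors of ∂_1 are all 1, so H_0 ≅ Z.
  H_1: rank ker ∂_1 − rank ∂_2 = (12 − 5) − 7 = 0, and the invariant factors of ∂_2 are all 1, so H_1 ≅ 0.
  H_2: rank ker ∂_2 − rank ∂_3 = (8 − 7) − 0 = 1, and there is no ∂_3, so H_2 ≅ Z.

As a check, the Euler characteristic is 6 − 12 + 8 = 2, which agrees with 1 − 0 + 1 = 2.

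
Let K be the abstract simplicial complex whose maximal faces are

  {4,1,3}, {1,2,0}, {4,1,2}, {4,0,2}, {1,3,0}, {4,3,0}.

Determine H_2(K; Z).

K has 5 vertices, 9 edges, 6 triangles.
rank ∂_2 = 5, rank ∂_3 = 0 ⇒ b_2 = 6 − 5 − 0 = 1. So H_2 = Z.

H_2 = Z.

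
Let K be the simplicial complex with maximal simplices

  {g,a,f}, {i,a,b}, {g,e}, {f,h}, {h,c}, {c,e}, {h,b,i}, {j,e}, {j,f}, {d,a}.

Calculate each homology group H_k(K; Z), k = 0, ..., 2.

H_0 = Z,  H_1 = Z^3,  H_2 = 0.

We work with the vertex ordering a < b < c < d < e < f < g < h < i < j. The simplices of K, each written with vertices in increasing order, are:

  0-simplices (10): a, b, c, d, e, f, g, h, i, j
  1-simplices (15): ab, ad, af, ag, ai, bh, bi, ce, ch, eg, ej, fg, fh, fj, hi
  2-simplices (3): abi, afg, bhi

so the chain groups are C_0 ≅ Z^10, C_1 ≅ Z^15, C_2 ≅ Z^3.

The boundary map ∂_1: C_1 → C_0 is given by ∂[p,q] = [q] − [p]. For instance
  ∂ej = j − e.
This gives a 10×15 integer matrix of rank 9; reducing to Smith normal form yields diagonal entries (1,1,1,1,1,1,1,1,1).

Boundary ∂_2: C_2 → C_1 maps a triangle to the signed sum of its edges. For instance
  ∂afg = fg − ag + af,
  ∂bhi = hi − bi + bh.
As a 15×3 matrix over Z this has rank 3, with invariant factors (1,1,1).

From H_k ≅ ker(∂_k) / im(∂_{k+1}) we obtain:

  H_0: rank C_0 − rank ∂_1 = 10 − 9 = 1, and the invariant factors of ∂_1 are all 1, so H_0 ≅ Z.
  H_1: rank ker ∂_1 − rank ∂_2 = (15 − 9) − 3 = 3, and the invariant factors of ∂_2 are all 1, so H_1 ≅ Z^3.
  H_2: rank ker ∂_2 − rank ∂_3 = (3 − 3) − 0 = 0, and there is no ∂_3, so H_2 ≅ 0.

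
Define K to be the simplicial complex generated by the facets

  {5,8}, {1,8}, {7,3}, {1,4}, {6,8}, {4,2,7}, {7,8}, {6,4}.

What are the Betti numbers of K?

K has 8 vertices, 10 edges, 1 triangle.
rank ∂_0 = 0, rank ∂_1 = 7 ⇒ b_0 = 8 − 0 − 7 = 1; all invariant factors of ∂_1 are 1 so no torsion. So H_0 = Z.
rank ∂_1 = 7, rank ∂_2 = 1 ⇒ b_1 = 10 − 7 − 1 = 2; all invariant factors of ∂_2 are 1 so no torsion. So H_1 = Z^2.
rank ∂_2 = 1, rank ∂_3 = 0 ⇒ b_2 = 1 − 1 − 0 = 0. So H_2 = 0.

b_0 = 1, b_1 = 2, b_2 = 0.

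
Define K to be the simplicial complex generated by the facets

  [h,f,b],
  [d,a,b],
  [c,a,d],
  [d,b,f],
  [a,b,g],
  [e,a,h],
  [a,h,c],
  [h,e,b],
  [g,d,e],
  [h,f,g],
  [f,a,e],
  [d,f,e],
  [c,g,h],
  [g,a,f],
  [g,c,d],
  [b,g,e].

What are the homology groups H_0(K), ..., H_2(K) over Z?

H_0 = Z,  H_1 = Z^2,  H_2 = Z.

K has 8 vertices, 24 edges, 16 triangles.
rank ∂_0 = 0, rank ∂_1 = 7 ⇒ b_0 = 8 − 0 − 7 = 1; all invariant factors of ∂_1 are 1 so no torsion. So H_0 ≅ Z.
rank ∂_1 = 7, rank ∂_2 = 15 ⇒ b_1 = 24 − 7 − 15 = 2; all invariant factors of ∂_2 are 1 so no torsion. So H_1 ≅ Z^2.
rank ∂_2 = 15, rank ∂_3 = 0 ⇒ b_2 = 16 − 15 − 0 = 1. So H_2 ≅ Z.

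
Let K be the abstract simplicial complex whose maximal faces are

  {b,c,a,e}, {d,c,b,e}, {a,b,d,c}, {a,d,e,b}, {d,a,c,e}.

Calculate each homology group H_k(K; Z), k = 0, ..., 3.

Take the total order a < b < c < d < e on the vertex set. Then K (dimension 3) consists of the simplices:

  0-simplices (5): a, b, c, d, e
  1-simplices (10): ab, ac, ad, ae, bc, bd, be, cd, ce, de
  2-simplices (10): abc, abd, abe, acd, ace, ade, bcd, bce, bde, cde
  3-simplices (5): abcd, abce, abde, acde, bcde

giving chain groups C_0 ≅ Z^5, C_1 ≅ Z^10, C_2 ≅ Z^10, C_3 ≅ Z^5.

The boundary map ∂_1: C_1 → C_0 is given by ∂[p,q] = [q] − [p]. For instance
  ∂ac = c − a.
As a 5×10 matrix over Z this has rank 4, with invariant factors (1,1,1,1).

∂_2: C_2 → C_1 sends each 2-simplex [p,q,r] to [q,r] − [p,r] + [p,q]. For instance
  ∂ade = de − ae + ad,
  ∂bde = de − be + bd.
The 10×10 boundary matrix has rank 6 and Smith normal form diag(1,1,1,1,1,1).

Boundary ∂_3: C_3 → C_2 sends each 3-simplex σ to the alternating sum Σ_i (−1)^i (σ with its i-th vertex removed). For instance
  ∂acde = cde − ade + ace − acd,
  ∂abce = bce − ace + abe − abc.
The resulting 10×5 matrix has rank 4, and its Smith normal form has invariant factors (1,1,1,1).

From H_k ≅ ker(∂_k) / im(∂_{k+1}) we obtain:

  H_0: rank C_0 − rank ∂_1 = 5 − 4 = 1, and the invariant factors of ∂_1 are all 1, so H_0 = Z.
  H_1: rank ker ∂_1 − rank ∂_2 = (10 − 4) − 6 = 0, and the invariant factors of ∂_2 are all 1, so H_1 = 0.
  H_2: rank ker ∂_2 − rank ∂_3 = (10 − 6) − 4 = 0, and the invariant factors of ∂_3 are all 1, so H_2 = 0.
  H_3: rank ker ∂_3 − rank ∂_4 = (5 − 4) − 0 = 1, and there is no ∂_4, so H_3 = Z.

As a check, the Euler characteristic is 5 − 10 + 10 − 5 = 0, which agrees with 1 − 0 + 0 − 1 = 0.
(K is a triangulation of the 3-sphere S^3.)

H_0 ≅ Z,  H_1 = 0,  H_2 = 0,  H_3 ≅ Z.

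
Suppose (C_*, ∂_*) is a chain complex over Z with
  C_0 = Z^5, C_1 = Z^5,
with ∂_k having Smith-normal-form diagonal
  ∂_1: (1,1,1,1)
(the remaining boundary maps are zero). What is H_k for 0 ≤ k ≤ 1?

H_0 = Z,  H_1 = Z.

H_0: b_0 = 5 − 0 − 4 = 1; torsion from ∂_1 factors > 1: none. So H_0 = Z.
H_1: b_1 = 5 − 4 − 0 = 1; torsion from ∂_2 factors > 1: none. So H_1 = Z.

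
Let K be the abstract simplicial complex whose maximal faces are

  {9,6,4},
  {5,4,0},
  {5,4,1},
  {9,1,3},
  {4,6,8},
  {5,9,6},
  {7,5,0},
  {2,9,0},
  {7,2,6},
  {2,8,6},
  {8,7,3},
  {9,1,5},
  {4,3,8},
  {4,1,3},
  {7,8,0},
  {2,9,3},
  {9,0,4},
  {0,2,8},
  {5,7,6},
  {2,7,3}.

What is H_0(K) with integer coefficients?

H_0 ≅ Z.

Take the total order 0 < 1 < 2 < 3 < 4 < 5 < 6 < 7 < 8 < 9 on the vertex set. Then K (dimension 2) consists of the simplices:

  0-simplices (10): [0], [1], [2], [3], [4], [5], [6], [7], [8], [9]
  1-simplices (30): (30 of them)
  2-simplices (20): (20 of them)

giving chain groups C_0 ≅ Z^10, C_1 ≅ Z^30, C_2 ≅ Z^20.

∂_1: C_1 → C_0 is given by ∂[p,q] = [q] − [p].
The 10×30 boundary matrix has rank 9 and Smith normal form diag(1,1,1,1,1,1,1,1,1).

Boundary ∂_2: C_2 → C_1 maps a triangle to the signed sum of its edges. For instance
  ∂[0,4,9] = [4,9] − [0,9] + [0,4],
  ∂[3,7,8] = [7,8] − [3,8] + [3,7].
The 30×20 boundary matrix has rank 20 and Smith normal form diag(1,1,1,1,1,1,1,1,1,1,1,1,1,1,1,1,1,1,1,2).

Reading off H_k = ker ∂_k / im ∂_{k+1}:

  H_0: rank C_0 − rank ∂_1 = 10 − 9 = 1, and the invariant factors of ∂_1 are all 1, so H_0 ≅ Z.

(K is a triangulation of the Klein bottle.)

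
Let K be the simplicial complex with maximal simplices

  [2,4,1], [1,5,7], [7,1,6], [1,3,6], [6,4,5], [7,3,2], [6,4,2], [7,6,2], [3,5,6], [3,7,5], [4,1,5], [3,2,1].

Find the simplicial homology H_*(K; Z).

H_0 = Z,  H_1 = Z/2,  H_2 = 0.

Fix the vertex order 1 < 2 < 3 < 4 < 5 < 6 < 7 and write every simplex with vertices in increasing order. Then dim K = 2 and the simplices of K are:

  0-simplices (7): [1], [2], [3], [4], [5], [6], [7]
  1-simplices (18): [1,2], [1,3], [1,4], [1,5], [1,6], [1,7], [2,3], [2,4], [2,6], [2,7], [3,5], [3,6], [3,7], [4,5], [4,6], [5,6], [5,7], [6,7]
  2-simplices (12): [1,2,3], [1,2,4], [1,3,6], [1,4,5], [1,5,7], [1,6,7], [2,3,7], [2,4,6], [2,6,7], [3,5,6], [3,5,7], [4,5,6]

giving chain groups C_0 ≅ Z^7, C_1 ≅ Z^18, C_2 ≅ Z^12.

The boundary map ∂_1: C_1 → C_0 is given by ∂[p,q] = [q] − [p].
The resulting 7×18 matrix has rank 6, and its Smith normal form has invariant factors (1,1,1,1,1,1).

∂_2: C_2 → C_1 acts by ∂[p,q,r] = [q,r] − [p,r] + [p,q]. For instance
  ∂[1,6,7] = [6,7] − [1,7] + [1,6],
  ∂[1,4,5] = [4,5] − [1,5] + [1,4].
As a 18×12 matrix over Z this has rank 12, with invariant factors (1,1,1,1,1,1,1,1,1,1,1,2).

From H_k ≅ ker(∂_k) / im(∂_{k+1}) we obtain:

  H_0: rank C_0 − rank ∂_1 = 7 − 6 = 1, and the invariant factors of ∂_1 are all 1, so H_0 ≅ Z.
  H_1: rank ker ∂_1 − rank ∂_2 = (18 − 6) − 12 = 0, and ∂_2 has invariant factor 2 > 1, so H_1 ≅ Z/2.
  H_2: rank ker ∂_2 − rank ∂_3 = (12 − 12) − 0 = 0, and there is no ∂_3, so H_2 ≅ 0.

As a check, the Euler characteristic is 7 − 18 + 12 = 1, which agrees with 1 − 0 + 0 = 1.
(K is a triangulation of the real projective plane RP^2.)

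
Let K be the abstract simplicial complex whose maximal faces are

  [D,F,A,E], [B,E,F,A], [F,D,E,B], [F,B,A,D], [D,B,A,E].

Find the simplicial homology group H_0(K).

Take the total order A < B < D < E < F on the vertex set. Then K (dimension 3) consists of the simplices:

  0-simplices (5): A, B, D, E, F
  1-simplices (10): AB, AD, AE, AF, BD, BE, BF, DE, DF, EF
  2-simplices (10): ABD, ABE, ABF, ADE, ADF, AEF, BDE, BDF, BEF, DEF
  3-simplices (5): ABDE, ABDF, ABEF, ADEF, BDEF

Hence C_0 ≅ Z^5, C_1 ≅ Z^10, C_2 ≅ Z^10, C_3 ≅ Z^5.

Boundary ∂_1: C_1 → C_0 maps an edge to its endpoints' difference, ∂[p,q] = q − p.
The 5×10 boundary matrix has rank 4 and Smith normal form diag(1,1,1,1).

∂_2: C_2 → C_1 sends each 2-simplex [p,q,r] to [q,r] − [p,r] + [p,q]. For instance
  ∂ABD = BD − AD + AB,
  ∂BEF = EF − BF + BE.
As a 10×10 matrix over Z this has rank 6, with invariant factors (1,1,1,1,1,1).

The boundary map ∂_3: C_3 → C_2 sends each 3-simplex σ to the alternating sum Σ_i (−1)^i (σ with its i-th vertex removed). For instance
  ∂BDEF = DEF − BEF + BDF − BDE,
  ∂ADEF = DEF − AEF + ADF − ADE.
The 10×5 boundary matrix has rank 4 and Smith normal form diag(1,1,1,1).

Now H_k = ker ∂_k / im ∂_{k+1}, so:

  H_0: rank C_0 − rank ∂_1 = 5 − 4 = 1, and the invariant factors of ∂_1 are all 1, so H_0 ≅ Z.

H_0 = Z.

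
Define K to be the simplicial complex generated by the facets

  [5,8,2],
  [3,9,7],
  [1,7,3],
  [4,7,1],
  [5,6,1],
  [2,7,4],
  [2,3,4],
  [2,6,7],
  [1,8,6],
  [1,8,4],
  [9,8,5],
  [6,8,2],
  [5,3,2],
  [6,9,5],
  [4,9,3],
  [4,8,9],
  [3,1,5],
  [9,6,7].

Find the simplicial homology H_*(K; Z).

H_0 ≅ Z,  H_1 ≅ Z ⊕ Z_2,  H_2 = 0.

Order the vertices as 1 < 2 < 3 < 4 < 5 < 6 < 7 < 8 < 9. Listing each simplex with vertices in this order, K has dimension 2 with simplices:

  0-simplices (9): [1], [2], [3], [4], [5], [6], [7], [8], [9]
  1-simplices (27): (27 of them)
  2-simplices (18): [1,3,5], [1,3,7], [1,4,7], [1,4,8], [1,5,6], [1,6,8], [2,3,4], [2,3,5], [2,4,7], [2,5,8], [2,6,7], [2,6,8], [3,4,9], [3,7,9], [4,8,9], [5,6,9], [5,8,9], [6,7,9]

so the chain groups are C_0 ≅ Z^9, C_1 ≅ Z^27, C_2 ≅ Z^18.

The boundary map ∂_1: C_1 → C_0 sends each edge [p,q] (with p < q) to q − p. For instance
  ∂[5,8] = [8] − [5].
As a 9×27 matrix over Z this has rank 8, with invariant factors (1,1,1,1,1,1,1,1).

∂_2: C_2 → C_1 acts by ∂[p,q,r] = [q,r] − [p,r] + [p,q]. For instance
  ∂[2,4,7] = [4,7] − [2,7] + [2,4],
  ∂[6,7,9] = [7,9] − [6,9] + [6,7].
The resulting 27×18 matrix has rank 18, and its Smith normal form has invariant factors (1,1,1,1,1,1,1,1,1,1,1,1,1,1,1,1,1,2).

Computing H_k = (kernel of ∂_k) / (image of ∂_{k+1}):

  H_0: rank C_0 − rank ∂_1 = 9 − 8 = 1, and the invariant factors of ∂_1 are all 1, so H_0 ≅ Z.
  H_1: rank ker ∂_1 − rank ∂_2 = (27 − 8) − 18 = 1, and ∂_2 has invariant factor 2 > 1, so H_1 ≅ Z ⊕ Z_2.
  H_2: rank ker ∂_2 − rank ∂_3 = (18 − 18) − 0 = 0, and there is no ∂_3, so H_2 ≅ 0.

As a check, the Euler characteristic is 9 − 27 + 18 = 0, which agrees with 1 − 1 + 0 = 0.
(K is a triangulation of the Klein bottle.)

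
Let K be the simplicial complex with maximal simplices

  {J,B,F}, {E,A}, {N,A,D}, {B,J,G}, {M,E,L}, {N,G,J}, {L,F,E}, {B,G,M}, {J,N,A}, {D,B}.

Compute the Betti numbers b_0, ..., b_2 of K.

Take the total order A < B < D < E < F < G < J < L < M < N on the vertex set. Then K (dimension 2) consists of the simplices:

  0-simplices (10): A, B, D, E, F, G, J, L, M, N
  1-simplices (20): AD, AE, AJ, AN, BD, BF, BG, BJ, BM, DN, EF, EL, EM, FJ, FL, GJ, GM, GN, JN, LM
  2-simplices (8): ADN, AJN, BFJ, BGJ, BGM, EFL, ELM, GJN

Hence C_0 ≅ Z^10, C_1 ≅ Z^20, C_2 ≅ Z^8.

The boundary map ∂_1: C_1 → C_0 sends each edge [p,q] (with p < q) to q − p. For instance
  ∂DN = N − D.
This gives a 10×20 integer matrix of rank 9; reducing to Smith normal form yields diagonal entries (1,1,1,1,1,1,1,1,1).

Boundary ∂_2: C_2 → C_1 acts by ∂[p,q,r] = [q,r] − [p,r] + [p,q]. For instance
  ∂BGM = GM − BM + BG,
  ∂BGJ = GJ − BJ + BG.
As a 20×8 matrix over Z this has rank 8, with invariant factors (1,1,1,1,1,1,1,1).

Now H_k = ker ∂_k / im ∂_{k+1}, so:

  H_0: rank C_0 − rank ∂_1 = 10 − 9 = 1, and the invariant factors of ∂_1 are all 1, so H_0 ≅ Z.
  H_1: rank ker ∂_1 − rank ∂_2 = (20 − 9) − 8 = 3, and the invariant factors of ∂_2 are all 1, so H_1 ≅ Z^3.
  H_2: rank ker ∂_2 − rank ∂_3 = (8 − 8) − 0 = 0, and there is no ∂_3, so H_2 ≅ 0.

Hence the Betti numbers are b_0 = 1, b_1 = 3, b_2 = 0.

b_0 = 1, b_1 = 3, b_2 = 0.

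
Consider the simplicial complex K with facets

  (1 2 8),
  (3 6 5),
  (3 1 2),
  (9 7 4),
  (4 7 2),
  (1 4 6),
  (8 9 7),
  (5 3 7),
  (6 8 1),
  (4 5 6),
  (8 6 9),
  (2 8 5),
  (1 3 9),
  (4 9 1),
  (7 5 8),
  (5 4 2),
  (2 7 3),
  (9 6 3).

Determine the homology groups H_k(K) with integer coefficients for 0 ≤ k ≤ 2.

H_0 = Z,  H_1 = Z ⊕ Z_2,  H_2 = 0.

We work with the vertex ordering 1 < 2 < 3 < 4 < 5 < 6 < 7 < 8 < 9. The simplices of K, each written with vertices in increasing order, are:

  0-simplices (9): [1], [2], [3], [4], [5], [6], [7], [8], [9]
  1-simplices (27): (27 of them)
  2-simplices (18): [1,2,3], [1,2,8], [1,3,9], [1,4,6], [1,4,9], [1,6,8], [2,3,7], [2,4,5], [2,4,7], [2,5,8], [3,5,6], [3,5,7], [3,6,9], [4,5,6], [4,7,9], [5,7,8], [6,8,9], [7,8,9]

giving chain groups C_0 ≅ Z^9, C_1 ≅ Z^27, C_2 ≅ Z^18.

The boundary map ∂_1: C_1 → C_0 maps an edge to its endpoints' difference, ∂[p,q] = q − p.
The resulting 9×27 matrix has rank 8, and its Smith normal form has invariant factors (1,1,1,1,1,1,1,1).

∂_2: C_2 → C_1 acts by ∂[p,q,r] = [q,r] − [p,r] + [p,q]. For instance
  ∂[1,3,9] = [3,9] − [1,9] + [1,3],
  ∂[2,5,8] = [5,8] − [2,8] + [2,5].
The resulting 27×18 matrix has rank 18, and its Smith normal form has invariant factors (1,1,1,1,1,1,1,1,1,1,1,1,1,1,1,1,1,2).

Now H_k = ker ∂_k / im ∂_{k+1}, so:

  H_0: rank C_0 − rank ∂_1 = 9 − 8 = 1, and the invariant factors of ∂_1 are all 1, so H_0 = Z.
  H_1: rank ker ∂_1 − rank ∂_2 = (27 − 8) − 18 = 1, and ∂_2 has invariant factor 2 > 1, so H_1 = Z ⊕ Z_2.
  H_2: rank ker ∂_2 − rank ∂_3 = (18 − 18) − 0 = 0, and there is no ∂_3, so H_2 = 0.

As a check, the Euler characteristic is 9 − 27 + 18 = 0, which agrees with 1 − 1 + 0 = 0.
(K is a triangulation of the Klein bottle.)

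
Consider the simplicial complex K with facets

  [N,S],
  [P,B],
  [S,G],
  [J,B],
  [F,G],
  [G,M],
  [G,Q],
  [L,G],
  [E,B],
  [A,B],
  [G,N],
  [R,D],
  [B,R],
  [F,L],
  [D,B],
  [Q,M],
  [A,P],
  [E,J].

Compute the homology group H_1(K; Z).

Take the total order A < B < D < E < F < G < J < L < M < N < P < Q < R < S on the vertex set. Then K (dimension 1) consists of the simplices:

  0-simplices (14): A, B, D, E, F, G, J, L, M, N, P, Q, R, S
  1-simplices (18): AB, AP, BD, BE, BJ, BP, BR, DR, EJ, FG, FL, GL, GM, GN, GQ, GS, MQ, NS

giving chain groups C_0 ≅ Z^14, C_1 ≅ Z^18.

Boundary ∂_1: C_1 → C_0 sends each edge [p,q] (with p < q) to q − p.
The 14×18 boundary matrix has rank 12 and Smith normal form diag(1,1,1,1,1,1,1,1,1,1,1,1).

From H_k ≅ ker(∂_k) / im(∂_{k+1}) we obtain:

  H_1: rank ker ∂_1 − rank ∂_2 = (18 − 12) − 0 = 6, and there is no ∂_2, so H_1 = Z^6.

(K is a triangulation of the disjoint union of a wedge of 3 circles and a wedge of 3 circles.)

H_1 ≅ Z^6.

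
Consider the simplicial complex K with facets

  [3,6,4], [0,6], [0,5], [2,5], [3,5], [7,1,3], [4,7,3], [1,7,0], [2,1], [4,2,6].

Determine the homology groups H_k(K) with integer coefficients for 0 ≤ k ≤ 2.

Take the total order 0 < 1 < 2 < 3 < 4 < 5 < 6 < 7 on the vertex set. Then K (dimension 2) consists of the simplices:

  0-simplices (8): [0], [1], [2], [3], [4], [5], [6], [7]
  1-simplices (16): [0,1], [0,5], [0,6], [0,7], [1,2], [1,3], [1,7], [2,4], [2,5], [2,6], [3,4], [3,5], [3,6], [3,7], [4,6], [4,7]
  2-simplices (5): [0,1,7], [1,3,7], [2,4,6], [3,4,6], [3,4,7]

so the chain groups are C_0 ≅ Z^8, C_1 ≅ Z^16, C_2 ≅ Z^5.

∂_1: C_1 → C_0 is given by ∂[p,q] = [q] − [p].
As a 8×16 matrix over Z this has rank 7, with invariant factors (1,1,1,1,1,1,1).

∂_2: C_2 → C_1 acts by ∂[p,q,r] = [q,r] − [p,r] + [p,q]. For instance
  ∂[3,4,7] = [4,7] − [3,7] + [3,4],
  ∂[1,3,7] = [3,7] − [1,7] + [1,3].
The resulting 16×5 matrix has rank 5, and its Smith normal form has invariant factors (1,1,1,1,1).

Now H_k = ker ∂_k / im ∂_{k+1}, so:

  H_0: rank C_0 − rank ∂_1 = 8 − 7 = 1, and the invariant factors of ∂_1 are all 1, so H_0 ≅ Z.
  H_1: rank ker ∂_1 − rank ∂_2 = (16 − 7) − 5 = 4, and the invariant factors of ∂_2 are all 1, so H_1 ≅ Z^4.
  H_2: rank ker ∂_2 − rank ∂_3 = (5 − 5) − 0 = 0, and there is no ∂_3, so H_2 ≅ 0.

As a check, the Euler characteristic is 8 − 16 + 5 = -3, which agrees with 1 − 4 + 0 = -3.

H_0 ≅ Z,  H_1 ≅ Z^4,  H_2 = 0.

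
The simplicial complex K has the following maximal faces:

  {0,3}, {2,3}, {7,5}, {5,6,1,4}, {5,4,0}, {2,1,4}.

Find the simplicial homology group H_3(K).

K has 8 vertices, 13 edges, 6 triangles, 1 3-simplex.
rank ∂_3 = 1, rank ∂_4 = 0 ⇒ b_3 = 1 − 1 − 0 = 0. So H_3 ≅ 0.

H_3 = 0.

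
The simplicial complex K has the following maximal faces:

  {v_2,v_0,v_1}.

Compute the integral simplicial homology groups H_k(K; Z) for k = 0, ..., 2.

H_0 = Z,  H_1 = 0,  H_2 = 0.

Take the total order v_0 < v_1 < v_2 on the vertex set. Then K (dimension 2) consists of the simplices:

  0-simplices (3): [v_0], [v_1], [v_2]
  1-simplices (3): [v_0,v_1], [v_0,v_2], [v_1,v_2]
  2-simplices (1): [v_0,v_1,v_2]

so the chain groups are C_0 ≅ Z^3, C_1 ≅ Z^3, C_2 ≅ Z^1.

∂_1: C_1 → C_0 maps an edge to its endpoints' difference, ∂[p,q] = q − p. For instance
  ∂[v_1,v_2] = [v_2] − [v_1].
The resulting 3×3 matrix has rank 2, and its Smith normal form has invariant factors (1,1).

Boundary ∂_2: C_2 → C_1 acts by ∂[p,q,r] = [q,r] − [p,r] + [p,q]. For instance
  ∂[v_0,v_1,v_2] = [v_1,v_2] − [v_0,v_2] + [v_0,v_1].
The resulting 3×1 matrix has rank 1, and its Smith normal form has invariant factors (1).

From H_k ≅ ker(∂_k) / im(∂_{k+1}) we obtain:

  H_0: rank C_0 − rank ∂_1 = 3 − 2 = 1, and the invariant factors of ∂_1 are all 1, so H_0 = Z.
  H_1: rank ker ∂_1 − rank ∂_2 = (3 − 2) − 1 = 0, and the invariant factors of ∂_2 are all 1, so H_1 = 0.
  H_2: rank ker ∂_2 − rank ∂_3 = (1 − 1) − 0 = 0, and there is no ∂_3, so H_2 = 0.

As a check, the Euler characteristic is 3 − 3 + 1 = 1, which agrees with 1 − 0 + 0 = 1.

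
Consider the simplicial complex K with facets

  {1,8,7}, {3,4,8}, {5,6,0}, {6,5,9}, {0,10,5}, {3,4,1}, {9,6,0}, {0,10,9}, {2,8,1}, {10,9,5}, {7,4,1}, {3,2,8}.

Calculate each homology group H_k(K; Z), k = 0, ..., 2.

Fix the vertex order 0 < 1 < 2 < 3 < 4 < 5 < 6 < 7 < 8 < 9 < 10 and write every simplex with vertices in increasing order. Then dim K = 2 and the simplices of K are:

  0-simplices (11): [0], [1], [2], [3], [4], [5], [6], [7], [8], [9], [10]
  1-simplices (21): [0,5], [0,6], [0,9], [0,10], [1,2], [1,3], [1,4], [1,7], [1,8], [2,3], [2,8], [3,4], [3,8], [4,7], [4,8], [5,6], [5,9], [5,10], [6,9], [7,8], [9,10]
  2-simplices (12): [0,5,6], [0,5,10], [0,6,9], [0,9,10], [1,2,8], [1,3,4], [1,4,7], [1,7,8], [2,3,8], [3,4,8], [5,6,9], [5,9,10]

Hence C_0 ≅ Z^11, C_1 ≅ Z^21, C_2 ≅ Z^12.

∂_1: C_1 → C_0 maps an edge to its endpoints' difference, ∂[p,q] = q − p.
As a 11×21 matrix over Z this has rank 9, with invariant factors (1,1,1,1,1,1,1,1,1).

The boundary map ∂_2: C_2 → C_1 acts by ∂[p,q,r] = [q,r] − [p,r] + [p,q]. For instance
  ∂[0,6,9] = [6,9] − [0,9] + [0,6],
  ∂[3,4,8] = [4,8] − [3,8] + [3,4].
This gives a 21×12 integer matrix of rank 11; reducing to Smith normal form yields diagonal entries (1,1,1,1,1,1,1,1,1,1,1).

Reading off H_k = ker ∂_k / im ∂_{k+1}:

  H_0: rank C_0 − rank ∂_1 = 11 − 9 = 2, and the invariant factors of ∂_1 are all 1, so H_0 = Z^2.
  H_1: rank ker ∂_1 − rank ∂_2 = (21 − 9) − 11 = 1, and the invariant factors of ∂_2 are all 1, so H_1 = Z.
  H_2: rank ker ∂_2 − rank ∂_3 = (12 − 11) − 0 = 1, and there is no ∂_3, so H_2 = Z.

As a check, the Euler characteristic is 11 − 21 + 12 = 2, which agrees with 2 − 1 + 1 = 2.

H_0 = Z^2,  H_1 = Z,  H_2 = Z.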